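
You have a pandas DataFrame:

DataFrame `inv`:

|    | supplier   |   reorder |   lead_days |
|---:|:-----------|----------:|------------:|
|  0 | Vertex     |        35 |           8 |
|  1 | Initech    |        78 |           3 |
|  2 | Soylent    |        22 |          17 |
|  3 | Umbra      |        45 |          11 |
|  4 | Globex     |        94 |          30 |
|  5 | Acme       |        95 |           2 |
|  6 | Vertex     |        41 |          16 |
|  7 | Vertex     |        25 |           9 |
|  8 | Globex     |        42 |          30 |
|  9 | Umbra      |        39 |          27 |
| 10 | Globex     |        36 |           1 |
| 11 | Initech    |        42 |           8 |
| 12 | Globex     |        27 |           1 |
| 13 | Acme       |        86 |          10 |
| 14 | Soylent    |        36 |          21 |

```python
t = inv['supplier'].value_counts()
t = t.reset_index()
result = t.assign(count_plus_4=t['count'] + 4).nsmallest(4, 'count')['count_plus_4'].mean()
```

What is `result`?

6.0

value_counts of supplier:
supplier
Globex     4
Vertex     3
Initech    2
Soylent    2
Umbra      2
Acme       2
Name: count, dtype: int64
reset_index():
  supplier  count
0   Globex      4
1   Vertex      3
2  Initech      2
3  Soylent      2
4    Umbra      2
5     Acme      2
add column count_plus_4 = t['count'] + 4:
  supplier  count  count_plus_4
0   Globex      4             8
1   Vertex      3             7
2  Initech      2             6
3  Soylent      2             6
4    Umbra      2             6
5     Acme      2             6
take 4 rows with smallest count:
  supplier  count  count_plus_4
2  Initech      2             6
3  Soylent      2             6
4    Umbra      2             6
5     Acme      2             6
The mean of column 'count_plus_4' is 6.0.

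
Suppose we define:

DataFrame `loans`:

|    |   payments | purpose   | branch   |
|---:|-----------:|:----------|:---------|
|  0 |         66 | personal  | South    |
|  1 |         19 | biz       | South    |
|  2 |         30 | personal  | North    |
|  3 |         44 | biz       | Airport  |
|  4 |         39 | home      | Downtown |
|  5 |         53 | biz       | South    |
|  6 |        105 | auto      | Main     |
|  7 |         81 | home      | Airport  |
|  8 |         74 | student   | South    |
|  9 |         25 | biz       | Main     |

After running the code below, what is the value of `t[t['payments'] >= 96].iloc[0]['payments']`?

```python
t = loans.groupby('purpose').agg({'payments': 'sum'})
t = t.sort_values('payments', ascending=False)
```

group by purpose, sum of payments:
          payments
purpose           
auto           105
biz            141
home           120
personal        96
student         74
sort by payments descending:
          payments
purpose           
biz            141
home           120
auto           105
personal        96
student         74
filter rows where payments >= 96:
          payments
purpose           
biz            141
home           120
auto           105
personal        96
value at position 0, column 'payments' → 141

141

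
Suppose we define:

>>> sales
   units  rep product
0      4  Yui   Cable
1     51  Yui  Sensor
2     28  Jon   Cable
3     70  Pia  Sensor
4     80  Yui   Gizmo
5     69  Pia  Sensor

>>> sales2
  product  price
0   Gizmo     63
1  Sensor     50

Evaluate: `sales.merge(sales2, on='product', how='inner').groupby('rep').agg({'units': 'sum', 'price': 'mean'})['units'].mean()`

merge on 'product' (how='inner') → 4 rows:
   units  rep product  price
0     51  Yui  Sensor     50
1     70  Pia  Sensor     50
2     80  Yui   Gizmo     63
3     69  Pia  Sensor     50
group by rep: sum(units), mean(price):
     units  price
rep              
Pia    139   50.0
Yui    131   56.5
Then the mean of column 'units': 135.0

135.0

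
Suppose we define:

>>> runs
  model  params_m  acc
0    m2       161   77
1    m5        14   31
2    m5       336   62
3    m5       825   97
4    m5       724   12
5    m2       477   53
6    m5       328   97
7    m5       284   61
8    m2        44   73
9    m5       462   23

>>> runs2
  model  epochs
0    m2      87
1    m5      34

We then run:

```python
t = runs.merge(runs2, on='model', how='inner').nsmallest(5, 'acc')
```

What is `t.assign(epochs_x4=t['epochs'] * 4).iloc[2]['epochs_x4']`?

merge on 'model' (how='inner') → 10 rows:
  model  params_m  acc  epochs
0    m2       161   77      87
1    m5        14   31      34
2    m5       336   62      34
3    m5       825   97      34
4    m5       724   12      34
5    m2       477   53      87
6    m5       328   97      34
7    m5       284   61      34
8    m2        44   73      87
9    m5       462   23      34
take 5 rows with smallest acc:
  model  params_m  acc  epochs
4    m5       724   12      34
9    m5       462   23      34
1    m5        14   31      34
5    m2       477   53      87
7    m5       284   61      34
add column epochs_x4 = t['epochs'] * 4:
  model  params_m  acc  epochs  epochs_x4
4    m5       724   12      34        136
9    m5       462   23      34        136
1    m5        14   31      34        136
5    m2       477   53      87        348
7    m5       284   61      34        136
Taking the value at position 2, column 'epochs_x4' gives 136.

136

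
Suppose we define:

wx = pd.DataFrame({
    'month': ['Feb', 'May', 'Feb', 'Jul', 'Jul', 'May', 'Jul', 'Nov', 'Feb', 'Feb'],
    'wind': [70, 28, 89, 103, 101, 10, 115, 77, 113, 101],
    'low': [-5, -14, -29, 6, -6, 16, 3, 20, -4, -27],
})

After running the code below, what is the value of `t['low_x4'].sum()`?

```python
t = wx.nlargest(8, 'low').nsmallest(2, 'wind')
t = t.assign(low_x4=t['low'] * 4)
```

take 8 rows with largest low:
  month  wind  low
7   Nov    77   20
5   May    10   16
3   Jul   103    6
6   Jul   115    3
8   Feb   113   -4
0   Feb    70   -5
4   Jul   101   -6
1   May    28  -14
take 2 rows with smallest wind:
  month  wind  low
5   May    10   16
1   May    28  -14
add column low_x4 = t['low'] * 4:
  month  wind  low  low_x4
5   May    10   16      64
1   May    28  -14     -56

8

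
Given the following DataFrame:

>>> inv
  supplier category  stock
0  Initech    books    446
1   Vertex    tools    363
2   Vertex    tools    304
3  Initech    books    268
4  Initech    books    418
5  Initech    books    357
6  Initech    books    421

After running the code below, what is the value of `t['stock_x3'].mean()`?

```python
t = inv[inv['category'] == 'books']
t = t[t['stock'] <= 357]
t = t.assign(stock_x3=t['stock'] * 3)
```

937.5

filter rows where category == 'books':
  supplier category  stock
0  Initech    books    446
3  Initech    books    268
4  Initech    books    418
5  Initech    books    357
6  Initech    books    421
filter rows where stock <= 357:
  supplier category  stock
3  Initech    books    268
5  Initech    books    357
add column stock_x3 = t['stock'] * 3:
  supplier category  stock  stock_x3
3  Initech    books    268       804
5  Initech    books    357      1071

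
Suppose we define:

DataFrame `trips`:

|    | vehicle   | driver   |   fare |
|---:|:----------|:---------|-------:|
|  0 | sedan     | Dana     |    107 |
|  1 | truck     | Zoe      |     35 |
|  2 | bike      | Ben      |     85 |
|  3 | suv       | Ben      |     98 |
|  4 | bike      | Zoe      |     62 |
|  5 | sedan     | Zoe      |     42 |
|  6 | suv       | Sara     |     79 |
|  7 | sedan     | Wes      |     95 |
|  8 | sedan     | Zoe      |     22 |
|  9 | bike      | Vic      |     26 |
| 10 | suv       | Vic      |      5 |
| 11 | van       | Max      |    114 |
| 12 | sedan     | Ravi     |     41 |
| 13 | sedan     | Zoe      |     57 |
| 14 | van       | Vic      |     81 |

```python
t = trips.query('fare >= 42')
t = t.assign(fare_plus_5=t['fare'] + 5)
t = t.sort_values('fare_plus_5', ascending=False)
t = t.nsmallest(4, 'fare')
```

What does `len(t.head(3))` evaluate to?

filter rows where fare >= 42:
   vehicle driver  fare
0    sedan   Dana   107
2     bike    Ben    85
3      suv    Ben    98
4     bike    Zoe    62
5    sedan    Zoe    42
6      suv   Sara    79
7    sedan    Wes    95
11     van    Max   114
13   sedan    Zoe    57
14     van    Vic    81
add column fare_plus_5 = t['fare'] + 5:
   vehicle driver  fare  fare_plus_5
0    sedan   Dana   107          112
2     bike    Ben    85           90
3      suv    Ben    98          103
4     bike    Zoe    62           67
5    sedan    Zoe    42           47
6      suv   Sara    79           84
7    sedan    Wes    95          100
11     van    Max   114          119
13   sedan    Zoe    57           62
14     van    Vic    81           86
sort by fare_plus_5 descending:
   vehicle driver  fare  fare_plus_5
11     van    Max   114          119
0    sedan   Dana   107          112
3      suv    Ben    98          103
7    sedan    Wes    95          100
2     bike    Ben    85           90
14     van    Vic    81           86
6      suv   Sara    79           84
4     bike    Zoe    62           67
13   sedan    Zoe    57           62
5    sedan    Zoe    42           47
take 4 rows with smallest fare:
   vehicle driver  fare  fare_plus_5
5    sedan    Zoe    42           47
13   sedan    Zoe    57           62
4     bike    Zoe    62           67
6      suv   Sara    79           84
take first 3 rows:
   vehicle driver  fare  fare_plus_5
5    sedan    Zoe    42           47
13   sedan    Zoe    57           62
4     bike    Zoe    62           67
number of rows → 3

3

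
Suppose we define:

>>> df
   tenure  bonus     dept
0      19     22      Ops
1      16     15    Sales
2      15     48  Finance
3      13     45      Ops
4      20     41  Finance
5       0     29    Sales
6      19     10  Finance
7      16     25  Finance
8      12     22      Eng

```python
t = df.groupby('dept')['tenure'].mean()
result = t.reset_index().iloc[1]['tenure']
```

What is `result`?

17.5

group by dept, mean of tenure:
dept
Eng        12.0
Finance    17.5
Ops        16.0
Sales       8.0
Name: tenure, dtype: float64
reset_index():
      dept  tenure
0      Eng    12.0
1  Finance    17.5
2      Ops    16.0
3    Sales     8.0
Then the value at position 1, column 'tenure': 17.5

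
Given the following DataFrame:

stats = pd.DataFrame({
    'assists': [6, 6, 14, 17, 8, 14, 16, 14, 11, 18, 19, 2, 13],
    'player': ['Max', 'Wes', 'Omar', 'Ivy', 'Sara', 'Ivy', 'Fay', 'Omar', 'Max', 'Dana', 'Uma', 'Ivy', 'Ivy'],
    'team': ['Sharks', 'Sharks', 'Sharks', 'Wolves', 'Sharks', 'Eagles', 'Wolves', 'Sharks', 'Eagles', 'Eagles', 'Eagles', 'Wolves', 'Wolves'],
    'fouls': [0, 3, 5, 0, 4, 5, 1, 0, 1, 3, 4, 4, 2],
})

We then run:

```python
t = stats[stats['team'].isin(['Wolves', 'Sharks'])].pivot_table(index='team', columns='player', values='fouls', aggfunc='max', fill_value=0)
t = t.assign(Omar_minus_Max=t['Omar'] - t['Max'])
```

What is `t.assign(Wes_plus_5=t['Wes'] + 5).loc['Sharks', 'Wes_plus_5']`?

filter rows where team in ['Wolves', 'Sharks']:
    assists player    team  fouls
0         6    Max  Sharks      0
1         6    Wes  Sharks      3
2        14   Omar  Sharks      5
3        17    Ivy  Wolves      0
4         8   Sara  Sharks      4
6        16    Fay  Wolves      1
7        14   Omar  Sharks      0
11        2    Ivy  Wolves      4
12       13    Ivy  Wolves      2
pivot: rows=team, cols=player, max(fouls):
player  Fay  Ivy  Max  Omar  Sara  Wes
team                                  
Sharks    0    0    0     5     4    3
Wolves    1    4    0     0     0    0
add column Omar_minus_Max = t['Omar'] - t['Max']:
player  Fay  Ivy  Max  Omar  Sara  Wes  Omar_minus_Max
team                                                  
Sharks    0    0    0     5     4    3               5
Wolves    1    4    0     0     0    0               0
add column Wes_plus_5 = t['Wes'] + 5:
player  Fay  Ivy  Max  Omar  Sara  Wes  Omar_minus_Max  Wes_plus_5
team                                                              
Sharks    0    0    0     5     4    3               5           8
Wolves    1    4    0     0     0    0               0           5
value at row 'Sharks', column 'Wes_plus_5' → 8

8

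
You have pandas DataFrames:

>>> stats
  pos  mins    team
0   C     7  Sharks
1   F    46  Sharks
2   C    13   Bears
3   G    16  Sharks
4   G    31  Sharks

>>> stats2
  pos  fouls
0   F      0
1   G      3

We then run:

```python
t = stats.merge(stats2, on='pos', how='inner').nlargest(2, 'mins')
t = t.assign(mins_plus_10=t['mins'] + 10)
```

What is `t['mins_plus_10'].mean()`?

48.5

merge on 'pos' (how='inner') → 3 rows:
  pos  mins    team  fouls
0   F    46  Sharks      0
1   G    16  Sharks      3
2   G    31  Sharks      3
take 2 rows with largest mins:
  pos  mins    team  fouls
0   F    46  Sharks      0
2   G    31  Sharks      3
add column mins_plus_10 = t['mins'] + 10:
  pos  mins    team  fouls  mins_plus_10
0   F    46  Sharks      0            56
2   G    31  Sharks      3            41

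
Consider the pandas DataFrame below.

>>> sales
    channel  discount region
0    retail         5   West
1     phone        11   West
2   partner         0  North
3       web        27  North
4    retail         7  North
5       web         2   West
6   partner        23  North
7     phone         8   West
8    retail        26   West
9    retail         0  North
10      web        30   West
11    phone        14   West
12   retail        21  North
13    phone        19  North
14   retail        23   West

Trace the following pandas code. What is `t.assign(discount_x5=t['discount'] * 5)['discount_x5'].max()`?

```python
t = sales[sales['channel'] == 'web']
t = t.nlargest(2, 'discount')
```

150

filter rows where channel == 'web':
   channel  discount region
3      web        27  North
5      web         2   West
10     web        30   West
take 2 rows with largest discount:
   channel  discount region
10     web        30   West
3      web        27  North
add column discount_x5 = t['discount'] * 5:
   channel  discount region  discount_x5
10     web        30   West          150
3      web        27  North          135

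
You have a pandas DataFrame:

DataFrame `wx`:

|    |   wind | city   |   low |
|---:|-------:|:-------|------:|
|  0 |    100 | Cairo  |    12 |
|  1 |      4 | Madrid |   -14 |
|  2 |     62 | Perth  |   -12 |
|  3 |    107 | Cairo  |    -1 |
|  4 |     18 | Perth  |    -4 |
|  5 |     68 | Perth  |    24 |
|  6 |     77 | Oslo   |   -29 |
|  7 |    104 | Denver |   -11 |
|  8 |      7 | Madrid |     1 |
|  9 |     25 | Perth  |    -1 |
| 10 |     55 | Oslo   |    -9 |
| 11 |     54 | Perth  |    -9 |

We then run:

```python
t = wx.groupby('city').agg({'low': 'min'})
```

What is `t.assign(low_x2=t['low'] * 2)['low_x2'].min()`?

-58

group by city, min of low:
        low
city       
Cairo    -1
Denver  -11
Madrid  -14
Oslo    -29
Perth   -12
add column low_x2 = t['low'] * 2:
        low  low_x2
city               
Cairo    -1      -2
Denver  -11     -22
Madrid  -14     -28
Oslo    -29     -58
Perth   -12     -24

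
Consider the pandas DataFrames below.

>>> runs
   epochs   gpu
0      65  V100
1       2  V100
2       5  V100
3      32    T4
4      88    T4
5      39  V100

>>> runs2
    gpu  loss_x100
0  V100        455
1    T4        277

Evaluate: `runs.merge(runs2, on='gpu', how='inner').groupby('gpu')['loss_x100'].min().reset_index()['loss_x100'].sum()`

merge on 'gpu' (how='inner') → 6 rows:
   epochs   gpu  loss_x100
0      65  V100        455
1       2  V100        455
2       5  V100        455
3      32    T4        277
4      88    T4        277
5      39  V100        455
group by gpu, min of loss_x100:
gpu
T4      277
V100    455
Name: loss_x100, dtype: int64
reset_index():
    gpu  loss_x100
0    T4        277
1  V100        455

732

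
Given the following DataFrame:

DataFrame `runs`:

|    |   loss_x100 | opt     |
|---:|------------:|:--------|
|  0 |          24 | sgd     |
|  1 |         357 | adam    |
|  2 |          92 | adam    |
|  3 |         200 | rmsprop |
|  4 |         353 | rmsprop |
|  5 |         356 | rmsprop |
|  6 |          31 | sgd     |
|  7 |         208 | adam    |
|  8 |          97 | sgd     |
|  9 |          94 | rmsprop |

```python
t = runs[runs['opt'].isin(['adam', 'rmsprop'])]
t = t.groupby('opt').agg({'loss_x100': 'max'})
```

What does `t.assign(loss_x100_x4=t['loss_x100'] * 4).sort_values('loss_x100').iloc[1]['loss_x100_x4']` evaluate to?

1428

filter rows where opt in ['adam', 'rmsprop']:
   loss_x100      opt
1        357     adam
2         92     adam
3        200  rmsprop
4        353  rmsprop
5        356  rmsprop
7        208     adam
9         94  rmsprop
group by opt, max of loss_x100:
         loss_x100
opt               
adam           357
rmsprop        356
add column loss_x100_x4 = t['loss_x100'] * 4:
         loss_x100  loss_x100_x4
opt                             
adam           357          1428
rmsprop        356          1424
sort by loss_x100:
         loss_x100  loss_x100_x4
opt                             
rmsprop        356          1424
adam           357          1428
Finally, value at position 1, column 'loss_x100_x4' = 1428.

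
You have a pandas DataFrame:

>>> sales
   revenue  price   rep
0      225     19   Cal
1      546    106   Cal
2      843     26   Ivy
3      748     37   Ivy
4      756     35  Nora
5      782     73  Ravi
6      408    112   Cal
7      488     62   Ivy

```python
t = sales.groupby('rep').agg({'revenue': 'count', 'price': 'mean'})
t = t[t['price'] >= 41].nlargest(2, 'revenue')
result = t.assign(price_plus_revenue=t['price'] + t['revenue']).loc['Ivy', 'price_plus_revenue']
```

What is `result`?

group by rep: count(revenue), mean(price):
      revenue      price
rep                     
Cal         3  79.000000
Ivy         3  41.666667
Nora        1  35.000000
Ravi        1  73.000000
filter rows where price >= 41:
      revenue      price
rep                     
Cal         3  79.000000
Ivy         3  41.666667
Ravi        1  73.000000
take 2 rows with largest revenue:
     revenue      price
rep                    
Cal        3  79.000000
Ivy        3  41.666667
add column price_plus_revenue = t['price'] + t['revenue']:
     revenue      price  price_plus_revenue
rep                                        
Cal        3  79.000000           82.000000
Ivy        3  41.666667           44.666667
value at row 'Ivy', column 'price_plus_revenue' → 44.6666666667

44.6666666667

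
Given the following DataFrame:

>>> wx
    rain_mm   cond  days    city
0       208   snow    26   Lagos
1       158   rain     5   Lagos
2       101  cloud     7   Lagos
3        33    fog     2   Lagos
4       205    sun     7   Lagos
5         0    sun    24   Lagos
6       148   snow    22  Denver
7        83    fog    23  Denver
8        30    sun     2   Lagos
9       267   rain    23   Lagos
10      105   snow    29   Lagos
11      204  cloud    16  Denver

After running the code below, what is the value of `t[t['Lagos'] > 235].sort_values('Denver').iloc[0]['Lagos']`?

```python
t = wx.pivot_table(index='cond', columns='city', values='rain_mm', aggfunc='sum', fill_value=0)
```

425

pivot: rows=cond, cols=city, sum(rain_mm):
city   Denver  Lagos
cond                
cloud     204    101
fog        83     33
rain        0    425
snow      148    313
sun         0    235
filter rows where Lagos > 235:
city  Denver  Lagos
cond               
rain       0    425
snow     148    313
sort by Denver:
city  Denver  Lagos
cond               
rain       0    425
snow     148    313
Finally, value at position 0, column 'Lagos' = 425.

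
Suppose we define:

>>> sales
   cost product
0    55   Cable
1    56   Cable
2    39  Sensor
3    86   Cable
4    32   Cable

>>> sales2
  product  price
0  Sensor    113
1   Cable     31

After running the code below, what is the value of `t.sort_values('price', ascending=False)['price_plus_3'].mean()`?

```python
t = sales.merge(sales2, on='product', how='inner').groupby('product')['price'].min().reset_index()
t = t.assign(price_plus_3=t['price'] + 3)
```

merge on 'product' (how='inner') → 5 rows:
   cost product  price
0    55   Cable     31
1    56   Cable     31
2    39  Sensor    113
3    86   Cable     31
4    32   Cable     31
group by product, min of price:
product
Cable      31
Sensor    113
Name: price, dtype: int64
reset_index():
  product  price
0   Cable     31
1  Sensor    113
add column price_plus_3 = t['price'] + 3:
  product  price  price_plus_3
0   Cable     31            34
1  Sensor    113           116
sort by price descending:
  product  price  price_plus_3
1  Sensor    113           116
0   Cable     31            34
Reading off the mean of column 'price_plus_3', we get 75.0.

75.0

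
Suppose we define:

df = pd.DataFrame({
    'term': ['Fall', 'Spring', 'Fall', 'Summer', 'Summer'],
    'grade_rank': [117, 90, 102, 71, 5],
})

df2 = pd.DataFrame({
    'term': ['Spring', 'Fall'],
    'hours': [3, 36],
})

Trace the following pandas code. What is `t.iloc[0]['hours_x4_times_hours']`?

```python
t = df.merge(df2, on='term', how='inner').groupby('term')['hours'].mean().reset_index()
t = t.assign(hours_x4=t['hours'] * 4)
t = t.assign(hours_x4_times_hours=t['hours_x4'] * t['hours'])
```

merge on 'term' (how='inner') → 3 rows:
     term  grade_rank  hours
0    Fall         117     36
1  Spring          90      3
2    Fall         102     36
group by term, mean of hours:
term
Fall      36.0
Spring     3.0
Name: hours, dtype: float64
reset_index():
     term  hours
0    Fall   36.0
1  Spring    3.0
add column hours_x4 = t['hours'] * 4:
     term  hours  hours_x4
0    Fall   36.0     144.0
1  Spring    3.0      12.0
add column hours_x4_times_hours = t['hours_x4'] * t['hours']:
     term  hours  hours_x4  hours_x4_times_hours
0    Fall   36.0     144.0                5184.0
1  Spring    3.0      12.0                  36.0
Taking the value at position 0, column 'hours_x4_times_hours' gives 5184.0.

5184.0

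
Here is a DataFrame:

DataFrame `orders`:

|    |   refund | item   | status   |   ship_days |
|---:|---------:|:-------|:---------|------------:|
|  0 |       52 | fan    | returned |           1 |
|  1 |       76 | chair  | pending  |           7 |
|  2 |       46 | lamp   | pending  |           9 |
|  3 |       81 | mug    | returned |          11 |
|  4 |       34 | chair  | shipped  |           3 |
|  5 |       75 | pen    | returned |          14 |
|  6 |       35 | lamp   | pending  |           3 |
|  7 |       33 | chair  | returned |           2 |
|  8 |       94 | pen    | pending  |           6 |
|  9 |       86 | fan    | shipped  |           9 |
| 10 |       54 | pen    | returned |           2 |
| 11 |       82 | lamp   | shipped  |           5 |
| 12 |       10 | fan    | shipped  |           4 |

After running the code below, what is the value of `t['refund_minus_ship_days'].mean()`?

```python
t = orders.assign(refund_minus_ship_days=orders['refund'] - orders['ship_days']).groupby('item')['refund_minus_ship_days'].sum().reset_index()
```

136.4

add column refund_minus_ship_days = orders['refund'] - orders['ship_days']:
    refund   item    status  ship_days  refund_minus_ship_days
0       52    fan  returned          1                      51
1       76  chair   pending          7                      69
2       46   lamp   pending          9                      37
3       81    mug  returned         11                      70
4       34  chair   shipped          3                      31
5       75    pen  returned         14                      61
6       35   lamp   pending          3                      32
7       33  chair  returned          2                      31
8       94    pen   pending          6                      88
9       86    fan   shipped          9                      77
10      54    pen  returned          2                      52
11      82   lamp   shipped          5                      77
12      10    fan   shipped          4                       6
group by item, sum of refund_minus_ship_days:
item
chair    131
fan      134
lamp     146
mug       70
pen      201
Name: refund_minus_ship_days, dtype: int64
reset_index():
    item  refund_minus_ship_days
0  chair                     131
1    fan                     134
2   lamp                     146
3    mug                      70
4    pen                     201
Reading off the mean of column 'refund_minus_ship_days', we get 136.4.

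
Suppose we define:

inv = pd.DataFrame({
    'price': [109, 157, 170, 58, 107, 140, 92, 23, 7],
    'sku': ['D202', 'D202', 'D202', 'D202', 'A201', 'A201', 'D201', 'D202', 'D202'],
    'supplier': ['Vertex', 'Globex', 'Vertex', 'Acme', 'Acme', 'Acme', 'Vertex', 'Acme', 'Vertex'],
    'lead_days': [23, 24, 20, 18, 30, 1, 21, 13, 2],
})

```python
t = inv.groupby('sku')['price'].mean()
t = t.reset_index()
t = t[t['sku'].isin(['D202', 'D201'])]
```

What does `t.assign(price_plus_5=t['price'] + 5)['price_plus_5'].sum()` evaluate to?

group by sku, mean of price:
sku
A201    123.500000
D201     92.000000
D202     87.333333
Name: price, dtype: float64
reset_index():
    sku       price
0  A201  123.500000
1  D201   92.000000
2  D202   87.333333
filter rows where sku in ['D202', 'D201']:
    sku      price
1  D201  92.000000
2  D202  87.333333
add column price_plus_5 = t['price'] + 5:
    sku      price  price_plus_5
1  D201  92.000000     97.000000
2  D202  87.333333     92.333333
Then the sum of column 'price_plus_5': 189.333333333

189.333333333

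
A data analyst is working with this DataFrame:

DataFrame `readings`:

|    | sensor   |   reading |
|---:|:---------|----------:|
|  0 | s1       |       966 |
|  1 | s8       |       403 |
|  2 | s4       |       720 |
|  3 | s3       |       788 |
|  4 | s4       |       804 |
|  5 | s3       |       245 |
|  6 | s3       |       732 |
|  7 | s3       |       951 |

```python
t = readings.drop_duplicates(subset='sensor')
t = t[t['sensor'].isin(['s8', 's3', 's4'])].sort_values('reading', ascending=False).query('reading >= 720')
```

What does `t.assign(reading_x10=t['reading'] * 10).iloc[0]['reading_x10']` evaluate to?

7880

drop duplicate sensor (keep=first):
  sensor  reading
0     s1      966
1     s8      403
2     s4      720
3     s3      788
filter rows where sensor in ['s8', 's3', 's4']:
  sensor  reading
1     s8      403
2     s4      720
3     s3      788
sort by reading descending:
  sensor  reading
3     s3      788
2     s4      720
1     s8      403
filter rows where reading >= 720:
  sensor  reading
3     s3      788
2     s4      720
add column reading_x10 = t['reading'] * 10:
  sensor  reading  reading_x10
3     s3      788         7880
2     s4      720         7200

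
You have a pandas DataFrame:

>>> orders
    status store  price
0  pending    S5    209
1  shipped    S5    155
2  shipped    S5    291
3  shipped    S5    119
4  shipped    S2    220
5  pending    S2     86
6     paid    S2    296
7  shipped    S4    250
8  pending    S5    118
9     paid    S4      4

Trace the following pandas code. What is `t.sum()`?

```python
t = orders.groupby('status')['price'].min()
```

group by status, min of price:
status
paid         4
pending     86
shipped    119
Name: price, dtype: int64
Taking the sum of the resulting series gives 209.

209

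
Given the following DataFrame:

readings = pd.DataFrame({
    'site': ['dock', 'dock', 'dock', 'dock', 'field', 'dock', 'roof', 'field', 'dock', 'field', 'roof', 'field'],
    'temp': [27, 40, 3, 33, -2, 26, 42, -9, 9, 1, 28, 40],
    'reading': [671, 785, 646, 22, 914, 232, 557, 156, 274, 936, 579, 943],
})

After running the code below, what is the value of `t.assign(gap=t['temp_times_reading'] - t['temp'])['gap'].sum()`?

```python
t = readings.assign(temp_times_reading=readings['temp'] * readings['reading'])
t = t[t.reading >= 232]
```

136173

add column temp_times_reading = readings['temp'] * readings['reading']:
     site  temp  reading  temp_times_reading
0    dock    27      671               18117
1    dock    40      785               31400
2    dock     3      646                1938
3    dock    33       22                 726
4   field    -2      914               -1828
5    dock    26      232                6032
6    roof    42      557               23394
7   field    -9      156               -1404
8    dock     9      274                2466
9   field     1      936                 936
10   roof    28      579               16212
11  field    40      943               37720
filter rows where reading >= 232:
     site  temp  reading  temp_times_reading
0    dock    27      671               18117
1    dock    40      785               31400
2    dock     3      646                1938
4   field    -2      914               -1828
5    dock    26      232                6032
6    roof    42      557               23394
8    dock     9      274                2466
9   field     1      936                 936
10   roof    28      579               16212
11  field    40      943               37720
add column gap = t['temp_times_reading'] - t['temp']:
     site  temp  reading  temp_times_reading    gap
0    dock    27      671               18117  18090
1    dock    40      785               31400  31360
2    dock     3      646                1938   1935
4   field    -2      914               -1828  -1826
5    dock    26      232                6032   6006
6    roof    42      557               23394  23352
8    dock     9      274                2466   2457
9   field     1      936                 936    935
10   roof    28      579               16212  16184
11  field    40      943               37720  37680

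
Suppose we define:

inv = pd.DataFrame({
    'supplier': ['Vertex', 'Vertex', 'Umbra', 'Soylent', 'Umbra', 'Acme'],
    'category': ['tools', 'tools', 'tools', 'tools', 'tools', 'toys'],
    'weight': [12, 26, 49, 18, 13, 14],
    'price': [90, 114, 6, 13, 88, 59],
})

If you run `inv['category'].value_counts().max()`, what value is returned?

5

value_counts of category:
category
tools    5
toys     1
Name: count, dtype: int64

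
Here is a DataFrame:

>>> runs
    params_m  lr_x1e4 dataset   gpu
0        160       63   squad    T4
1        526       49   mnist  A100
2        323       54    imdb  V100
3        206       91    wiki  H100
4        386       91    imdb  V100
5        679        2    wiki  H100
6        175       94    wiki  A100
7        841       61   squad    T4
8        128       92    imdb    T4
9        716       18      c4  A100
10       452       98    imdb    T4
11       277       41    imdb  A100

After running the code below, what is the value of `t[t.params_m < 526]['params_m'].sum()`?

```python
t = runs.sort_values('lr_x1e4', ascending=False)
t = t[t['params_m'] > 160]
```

sort by lr_x1e4 descending:
    params_m  lr_x1e4 dataset   gpu
10       452       98    imdb    T4
6        175       94    wiki  A100
8        128       92    imdb    T4
3        206       91    wiki  H100
4        386       91    imdb  V100
0        160       63   squad    T4
7        841       61   squad    T4
2        323       54    imdb  V100
1        526       49   mnist  A100
11       277       41    imdb  A100
9        716       18      c4  A100
5        679        2    wiki  H100
filter rows where params_m > 160:
    params_m  lr_x1e4 dataset   gpu
10       452       98    imdb    T4
6        175       94    wiki  A100
3        206       91    wiki  H100
4        386       91    imdb  V100
7        841       61   squad    T4
2        323       54    imdb  V100
1        526       49   mnist  A100
11       277       41    imdb  A100
9        716       18      c4  A100
5        679        2    wiki  H100
filter rows where params_m < 526:
    params_m  lr_x1e4 dataset   gpu
10       452       98    imdb    T4
6        175       94    wiki  A100
3        206       91    wiki  H100
4        386       91    imdb  V100
2        323       54    imdb  V100
11       277       41    imdb  A100
Hence 1819.

1819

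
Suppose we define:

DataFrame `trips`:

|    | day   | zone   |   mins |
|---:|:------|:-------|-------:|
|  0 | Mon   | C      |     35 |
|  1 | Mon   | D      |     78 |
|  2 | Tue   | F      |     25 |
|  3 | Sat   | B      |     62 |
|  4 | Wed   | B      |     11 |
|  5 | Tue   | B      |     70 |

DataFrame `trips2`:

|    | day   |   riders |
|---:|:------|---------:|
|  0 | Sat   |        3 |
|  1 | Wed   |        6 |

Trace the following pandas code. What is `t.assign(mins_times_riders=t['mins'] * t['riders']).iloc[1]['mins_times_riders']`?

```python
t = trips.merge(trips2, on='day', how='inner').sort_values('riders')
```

merge on 'day' (how='inner') → 2 rows:
   day zone  mins  riders
0  Sat    B    62       3
1  Wed    B    11       6
sort by riders:
   day zone  mins  riders
0  Sat    B    62       3
1  Wed    B    11       6
add column mins_times_riders = t['mins'] * t['riders']:
   day zone  mins  riders  mins_times_riders
0  Sat    B    62       3                186
1  Wed    B    11       6                 66
Hence 66.

66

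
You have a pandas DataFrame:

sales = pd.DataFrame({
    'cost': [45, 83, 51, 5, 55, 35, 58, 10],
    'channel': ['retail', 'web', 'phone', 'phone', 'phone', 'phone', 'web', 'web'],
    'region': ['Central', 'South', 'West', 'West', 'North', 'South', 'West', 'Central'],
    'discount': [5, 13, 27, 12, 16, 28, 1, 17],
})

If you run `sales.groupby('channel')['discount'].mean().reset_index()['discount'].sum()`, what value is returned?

36.0833333333

group by channel, mean of discount:
channel
phone     20.750000
retail     5.000000
web       10.333333
Name: discount, dtype: float64
reset_index():
  channel   discount
0   phone  20.750000
1  retail   5.000000
2     web  10.333333
So sum() = 36.0833333333.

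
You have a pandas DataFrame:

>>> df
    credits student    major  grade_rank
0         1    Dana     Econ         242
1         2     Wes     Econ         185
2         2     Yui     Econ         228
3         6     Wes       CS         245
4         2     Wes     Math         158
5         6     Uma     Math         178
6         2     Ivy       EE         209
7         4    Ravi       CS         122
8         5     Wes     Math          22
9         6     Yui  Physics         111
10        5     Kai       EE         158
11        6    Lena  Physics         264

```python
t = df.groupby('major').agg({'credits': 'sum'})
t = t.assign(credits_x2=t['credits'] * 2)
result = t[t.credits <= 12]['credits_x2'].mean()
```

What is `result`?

17.0

group by major, sum of credits:
         credits
major           
CS            10
EE             7
Econ           5
Math          13
Physics       12
add column credits_x2 = t['credits'] * 2:
         credits  credits_x2
major                       
CS            10          20
EE             7          14
Econ           5          10
Math          13          26
Physics       12          24
filter rows where credits <= 12:
         credits  credits_x2
major                       
CS            10          20
EE             7          14
Econ           5          10
Physics       12          24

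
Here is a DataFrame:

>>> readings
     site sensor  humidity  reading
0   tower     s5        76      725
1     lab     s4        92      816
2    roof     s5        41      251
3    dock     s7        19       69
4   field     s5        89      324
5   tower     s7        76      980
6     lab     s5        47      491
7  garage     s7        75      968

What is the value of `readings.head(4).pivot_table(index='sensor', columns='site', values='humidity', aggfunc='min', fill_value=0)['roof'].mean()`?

13.6666666667

take first 4 rows:
    site sensor  humidity  reading
0  tower     s5        76      725
1    lab     s4        92      816
2   roof     s5        41      251
3   dock     s7        19       69
pivot: rows=sensor, cols=site, min(humidity):
site    dock  lab  roof  tower
sensor                        
s4         0   92     0      0
s5         0    0    41     76
s7        19    0     0      0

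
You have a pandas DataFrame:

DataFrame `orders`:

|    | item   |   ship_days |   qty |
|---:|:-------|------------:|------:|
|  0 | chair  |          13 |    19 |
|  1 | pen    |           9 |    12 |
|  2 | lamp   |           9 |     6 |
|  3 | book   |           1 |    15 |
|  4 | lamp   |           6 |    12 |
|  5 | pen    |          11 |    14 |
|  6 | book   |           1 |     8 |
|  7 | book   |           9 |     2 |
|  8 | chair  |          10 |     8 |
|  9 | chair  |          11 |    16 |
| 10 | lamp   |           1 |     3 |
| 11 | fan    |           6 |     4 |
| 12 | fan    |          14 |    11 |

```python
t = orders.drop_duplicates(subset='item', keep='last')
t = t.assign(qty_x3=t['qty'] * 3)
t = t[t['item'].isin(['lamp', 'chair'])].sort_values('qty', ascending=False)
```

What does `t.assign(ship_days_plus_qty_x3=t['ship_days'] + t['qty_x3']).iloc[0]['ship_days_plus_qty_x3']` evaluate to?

59

drop duplicate item (keep=last):
     item  ship_days  qty
5     pen         11   14
7    book          9    2
9   chair         11   16
10   lamp          1    3
12    fan         14   11
add column qty_x3 = t['qty'] * 3:
     item  ship_days  qty  qty_x3
5     pen         11   14      42
7    book          9    2       6
9   chair         11   16      48
10   lamp          1    3       9
12    fan         14   11      33
filter rows where item in ['lamp', 'chair']:
     item  ship_days  qty  qty_x3
9   chair         11   16      48
10   lamp          1    3       9
sort by qty descending:
     item  ship_days  qty  qty_x3
9   chair         11   16      48
10   lamp          1    3       9
add column ship_days_plus_qty_x3 = t['ship_days'] + t['qty_x3']:
     item  ship_days  qty  qty_x3  ship_days_plus_qty_x3
9   chair         11   16      48                     59
10   lamp          1    3       9                     10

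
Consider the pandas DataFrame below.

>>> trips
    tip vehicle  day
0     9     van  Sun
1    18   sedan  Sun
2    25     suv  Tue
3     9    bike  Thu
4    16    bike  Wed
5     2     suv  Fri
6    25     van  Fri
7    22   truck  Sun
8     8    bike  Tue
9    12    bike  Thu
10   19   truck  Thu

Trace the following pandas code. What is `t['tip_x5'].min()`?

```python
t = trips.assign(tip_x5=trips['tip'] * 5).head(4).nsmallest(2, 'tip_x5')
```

add column tip_x5 = trips['tip'] * 5:
    tip vehicle  day  tip_x5
0     9     van  Sun      45
1    18   sedan  Sun      90
2    25     suv  Tue     125
3     9    bike  Thu      45
4    16    bike  Wed      80
5     2     suv  Fri      10
6    25     van  Fri     125
7    22   truck  Sun     110
8     8    bike  Tue      40
9    12    bike  Thu      60
10   19   truck  Thu      95
take first 4 rows:
   tip vehicle  day  tip_x5
0    9     van  Sun      45
1   18   sedan  Sun      90
2   25     suv  Tue     125
3    9    bike  Thu      45
take 2 rows with smallest tip_x5:
   tip vehicle  day  tip_x5
0    9     van  Sun      45
3    9    bike  Thu      45
Taking the min of column 'tip_x5' gives 45.

45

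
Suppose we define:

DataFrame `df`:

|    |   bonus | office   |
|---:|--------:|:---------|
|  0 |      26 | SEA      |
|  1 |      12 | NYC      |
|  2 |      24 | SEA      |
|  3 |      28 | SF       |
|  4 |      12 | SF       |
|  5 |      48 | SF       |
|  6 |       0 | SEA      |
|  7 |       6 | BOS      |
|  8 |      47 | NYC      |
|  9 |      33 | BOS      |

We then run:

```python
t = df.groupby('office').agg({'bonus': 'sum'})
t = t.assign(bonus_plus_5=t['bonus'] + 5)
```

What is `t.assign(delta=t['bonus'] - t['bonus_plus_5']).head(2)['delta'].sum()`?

group by office, sum of bonus:
        bonus
office       
BOS        39
NYC        59
SEA        50
SF         88
add column bonus_plus_5 = t['bonus'] + 5:
        bonus  bonus_plus_5
office                     
BOS        39            44
NYC        59            64
SEA        50            55
SF         88            93
add column delta = t['bonus'] - t['bonus_plus_5']:
        bonus  bonus_plus_5  delta
office                            
BOS        39            44     -5
NYC        59            64     -5
SEA        50            55     -5
SF         88            93     -5
take first 2 rows:
        bonus  bonus_plus_5  delta
office                            
BOS        39            44     -5
NYC        59            64     -5
Finally, sum of column 'delta' = -10.

-10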